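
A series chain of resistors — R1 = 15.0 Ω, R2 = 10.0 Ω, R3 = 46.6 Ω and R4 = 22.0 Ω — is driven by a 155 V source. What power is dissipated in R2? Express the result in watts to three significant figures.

The current is common to all series resistors; compute it, then apply P = I²R for the target.
R_total = 15.0 + 10.0 + 46.6 + 22.0 = 93.60 Ω
I = V / R_total = 155 / 93.60 = 1.656 A
P_R2 = I² × R2 = (1.656)² × 10.0 = 27.42 W

27.4 W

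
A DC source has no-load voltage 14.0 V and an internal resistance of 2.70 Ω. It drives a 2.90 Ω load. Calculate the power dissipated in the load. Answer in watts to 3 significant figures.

With r and R in series, I = ε/(r+R); the load dissipates I²R.
I = ε / (r + R) = 14.0 / (2.70 + 2.90) = 2.500 A
P_load = I² R = (2.500)² × 2.90 = 18.12 W

18.1 W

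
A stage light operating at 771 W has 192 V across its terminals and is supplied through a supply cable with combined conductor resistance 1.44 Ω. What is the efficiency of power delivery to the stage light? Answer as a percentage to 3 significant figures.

97.1 %

I = P / V = 771 / 192 = 4.016 A through the supply cable.
P_line = I² R_line = (4.016)² × 1.44 = 23.22 W
P_source = P_load + P_line = 771.0 + 23.22 = 794.2 W
η = P_load / P_source = 771.0 / 794.2 = 0.9708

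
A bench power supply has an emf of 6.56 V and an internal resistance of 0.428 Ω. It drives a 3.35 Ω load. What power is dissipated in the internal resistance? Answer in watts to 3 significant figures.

1.29 W

Internal loss is I²r, with I set by the total series resistance r+R.
I = ε / (r + R) = 6.56 / (0.428 + 3.35) = 1.736 A
P_int = I² r = (1.736)² × 0.428 = 1.290 W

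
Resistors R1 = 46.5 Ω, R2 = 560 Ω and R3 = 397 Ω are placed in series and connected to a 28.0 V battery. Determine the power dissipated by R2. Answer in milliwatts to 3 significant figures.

436 mW

Every series element carries the same I. Get I from the total resistance, then P = I² × R2.
R_total = 46.5 + 560 + 397 = 1004 Ω
I = V / R_total = 28.0 / 1004 = 0.02790 A
P_R2 = I² × R2 = (0.02790)² × 560 = 0.4360 W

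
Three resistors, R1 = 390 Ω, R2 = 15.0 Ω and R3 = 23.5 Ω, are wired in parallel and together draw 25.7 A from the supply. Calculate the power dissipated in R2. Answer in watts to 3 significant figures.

Only the total current is stated, so first find the parallel equivalent to get the voltage across the combination.
1/R_eq = 1/390 + 1/15.0 + 1/23.5 ⇒ R_eq = 8.946 Ω
V = I_total × R_eq = 25.70 × 8.946 = 229.9 V
P_R2 = V² / R2 = (229.9)² / 15.0 = 3524 W

3520 W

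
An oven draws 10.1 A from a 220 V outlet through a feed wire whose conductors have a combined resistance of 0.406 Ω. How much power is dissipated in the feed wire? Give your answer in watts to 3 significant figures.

The feed wire and load are in series, so the same current flows in both; the loss is I²R_line.
The feed wire carries the full 10.1 A.
P_line = I² R_line = (10.10)² × 0.406 = 41.42 W

41.4 W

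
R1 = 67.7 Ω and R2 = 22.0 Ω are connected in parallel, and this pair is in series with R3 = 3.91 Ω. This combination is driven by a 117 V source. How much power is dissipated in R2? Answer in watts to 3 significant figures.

408 W

First find R_p for the parallel pair, then treat R_p + R3 as a series loop.
R_p = (67.7×22.0)/(67.7+22.0) = 16.60 Ω
R_total = R_p + 3.91 = 16.60 + 3.91 = 20.51 Ω
I = V / R_total = 117 / 20.51 = 5.703 A
Voltage across the parallel pair: V_p = I × R_p = 5.703 × 16.60 = 94.70 V
R2 sits across V_p; its power is V_p²/R.
P_R2 = (94.70)² / 22.0 = 407.6 W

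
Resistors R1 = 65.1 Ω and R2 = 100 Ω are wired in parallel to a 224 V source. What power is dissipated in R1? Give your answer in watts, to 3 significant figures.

771 W

Parallel branches share the same voltage; P = V²/R gives the branch power in one step.
P_R1 = V² / R1 = (224)² / 65.1 Ω = 770.8 W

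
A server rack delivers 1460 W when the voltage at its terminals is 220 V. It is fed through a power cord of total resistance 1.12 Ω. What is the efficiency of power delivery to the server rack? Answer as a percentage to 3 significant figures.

I = P / V = 1460 / 220 = 6.636 A through the power cord.
P_line = I² R_line = (6.636)² × 1.12 = 49.33 W
P_source = P_load + P_line = 1460 + 49.33 = 1509 W
η = P_load / P_source = 1460 / 1509 = 0.9673

96.7 %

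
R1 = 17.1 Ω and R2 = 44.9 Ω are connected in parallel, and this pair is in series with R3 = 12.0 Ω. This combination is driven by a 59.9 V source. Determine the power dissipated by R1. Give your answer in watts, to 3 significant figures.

First find R_p for the parallel pair, then treat R_p + R3 as a series loop.
R_p = (17.1×44.9)/(17.1+44.9) = 12.38 Ω
R_total = R_p + 12.0 = 12.38 + 12.0 = 24.38 Ω
I = V / R_total = 59.9 / 24.38 = 2.457 A
Voltage across the parallel pair: V_p = I × R_p = 2.457 × 12.38 = 30.42 V
R1 sits across V_p; its power is V_p²/R.
P_R1 = (30.42)² / 17.1 = 54.12 W

54.1 W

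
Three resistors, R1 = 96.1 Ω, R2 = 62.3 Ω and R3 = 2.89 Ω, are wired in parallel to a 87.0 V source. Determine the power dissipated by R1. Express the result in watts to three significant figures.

78.8 W

Each parallel branch sees the full supply voltage, so P = V²/R applies directly to the target branch.
P_R1 = V² / R1 = (87.0)² / 96.1 Ω = 78.76 W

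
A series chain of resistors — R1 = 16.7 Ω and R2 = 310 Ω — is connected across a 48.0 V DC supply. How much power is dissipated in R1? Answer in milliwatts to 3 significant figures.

360 mW

Every series element carries the same I. Get I from the total resistance, then P = I² × R1.
R_total = 16.7 + 310 = 326.7 Ω
I = V / R_total = 48.0 / 326.7 = 0.1469 A
P_R1 = I² × R1 = (0.1469)² × 16.7 = 0.3605 W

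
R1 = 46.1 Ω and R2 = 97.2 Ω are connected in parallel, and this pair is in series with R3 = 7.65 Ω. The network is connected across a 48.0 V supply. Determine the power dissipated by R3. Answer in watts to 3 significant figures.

Reduce the parallel combination to a single R_p; the circuit then becomes R_p in series with the remaining resistor.
R_p = (46.1×97.2)/(46.1+97.2) = 31.27 Ω
R_total = R_p + 7.65 = 31.27 + 7.65 = 38.92 Ω
I = V / R_total = 48.0 / 38.92 = 1.233 A
R3 carries the full series current, so P = I²R.
P_R3 = (1.233)² × 7.65 = 11.64 W

11.6 W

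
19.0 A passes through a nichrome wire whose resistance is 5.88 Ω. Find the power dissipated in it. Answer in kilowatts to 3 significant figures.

2.12 kW

With I and R stated, P = I²R applies in one step.
P = (19.00 A)² × 5.88 Ω = 2123 W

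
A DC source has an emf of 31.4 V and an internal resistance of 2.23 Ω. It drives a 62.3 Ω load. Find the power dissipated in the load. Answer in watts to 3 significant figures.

14.8 W

With r and R in series, I = ε/(r+R); the load dissipates I²R.
I = ε / (r + R) = 31.4 / (2.23 + 62.3) = 0.4866 A
P_load = I² R = (0.4866)² × 62.3 = 14.75 W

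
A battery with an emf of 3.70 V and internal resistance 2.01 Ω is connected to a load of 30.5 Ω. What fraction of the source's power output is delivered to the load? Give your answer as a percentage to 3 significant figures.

Efficiency is P_load / P_total. With a series r and R sharing the same I, P = I²R for each, so η = R/(R+r).
η = R / (R + r) = 30.5 / (30.5 + 2.01) = 0.9382

93.8 %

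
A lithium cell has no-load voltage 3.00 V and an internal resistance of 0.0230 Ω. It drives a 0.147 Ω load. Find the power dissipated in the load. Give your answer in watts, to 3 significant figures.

The internal resistance and the load are in series, so the same I flows through both; get I from ε/(r+R), then I²R for the load.
I = ε / (r + R) = 3.00 / (0.0230 + 0.147) = 17.65 A
P_load = I² R = (17.65)² × 0.147 = 45.78 W

45.8 W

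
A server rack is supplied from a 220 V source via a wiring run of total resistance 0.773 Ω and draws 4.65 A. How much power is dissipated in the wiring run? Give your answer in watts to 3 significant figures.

16.7 W

The wiring run and load are in series, so the same current flows in both; the loss is I²R_line.
The wiring run carries the full 4.65 A.
P_line = I² R_line = (4.650)² × 0.773 = 16.71 W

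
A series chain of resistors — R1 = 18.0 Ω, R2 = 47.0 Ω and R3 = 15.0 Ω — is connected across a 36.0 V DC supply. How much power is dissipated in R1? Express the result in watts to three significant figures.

Since the resistors are in series they all carry the loop current I = V/R_total; the power in any one is I²R.
R_total = 18.0 + 47.0 + 15.0 = 80.00 Ω
I = V / R_total = 36.0 / 80.00 = 0.4500 A
P_R1 = I² × R1 = (0.4500)² × 18.0 = 3.645 W

3.65 W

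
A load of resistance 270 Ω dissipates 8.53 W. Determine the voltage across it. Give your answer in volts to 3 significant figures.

48.0 V

The two known quantities fix the third via V = √(P R).
V = √(8.53 × 270) = 47.99 V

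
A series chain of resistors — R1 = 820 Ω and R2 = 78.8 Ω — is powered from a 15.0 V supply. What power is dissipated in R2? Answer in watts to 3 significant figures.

Series elements share the same current, so find I first, then use P = I²R.
R_total = 820 + 78.8 = 898.8 Ω
I = V / R_total = 15.0 / 898.8 = 0.01669 A
P_R2 = I² × R2 = (0.01669)² × 78.8 = 0.02195 W

0.0219 W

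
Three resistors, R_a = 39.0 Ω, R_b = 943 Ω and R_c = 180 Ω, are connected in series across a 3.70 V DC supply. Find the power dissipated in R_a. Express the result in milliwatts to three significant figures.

Since the resistors are in series they all carry the loop current I = V/R_total; the power in any one is I²R.
R_total = 39.0 + 943 + 180 = 1162 Ω
I = V / R_total = 3.70 / 1162 = 0.003184 A
P_R_a = I² × R_a = (0.003184)² × 39.0 = 0.0003954 W

0.395 mW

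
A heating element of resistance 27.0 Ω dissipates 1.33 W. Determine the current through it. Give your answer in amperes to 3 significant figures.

0.222 A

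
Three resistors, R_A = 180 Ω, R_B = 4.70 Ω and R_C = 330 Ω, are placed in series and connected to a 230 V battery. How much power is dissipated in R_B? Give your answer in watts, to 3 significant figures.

0.939 W

Since the resistors are in series they all carry the loop current I = V/R_total; the power in any one is I²R.
R_total = 180 + 4.70 + 330 = 514.7 Ω
I = V / R_total = 230 / 514.7 = 0.4469 A
P_R_B = I² × R_B = (0.4469)² × 4.70 = 0.9385 W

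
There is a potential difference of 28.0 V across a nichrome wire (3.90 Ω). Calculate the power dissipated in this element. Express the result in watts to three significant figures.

V and R are stated; P = V²/R avoids computing the current.
P = (28.0 V)² / 3.90 Ω = 201.0 W

201 W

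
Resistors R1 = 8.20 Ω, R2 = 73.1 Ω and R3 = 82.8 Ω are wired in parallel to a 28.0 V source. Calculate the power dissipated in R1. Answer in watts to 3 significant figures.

95.6 W

Each parallel branch sees the full supply voltage, so P = V²/R applies directly to the target branch.
P_R1 = V² / R1 = (28.0)² / 8.20 Ω = 95.61 W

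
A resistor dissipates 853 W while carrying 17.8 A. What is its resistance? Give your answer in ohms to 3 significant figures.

2.69 Ω

The two known quantities fix the third via R = P / I².
R = 853 / (17.80)² = 2.692 Ω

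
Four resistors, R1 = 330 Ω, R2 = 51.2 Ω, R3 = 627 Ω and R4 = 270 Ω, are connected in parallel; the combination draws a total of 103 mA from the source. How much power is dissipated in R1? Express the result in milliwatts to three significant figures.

Only the total current is stated, so first find the parallel equivalent to get the voltage across the combination.
1/R_eq = 1/330 + 1/51.2 + 1/627 + 1/270 ⇒ R_eq = 35.89 Ω
V = I_total × R_eq = 0.1030 × 35.89 = 3.697 V
P_R1 = V² / R1 = (3.697)² / 330 = 0.04142 W

41.4 mW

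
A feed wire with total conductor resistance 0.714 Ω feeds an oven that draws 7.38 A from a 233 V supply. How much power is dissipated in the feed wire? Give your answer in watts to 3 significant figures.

38.9 W

Line loss is just I²R for the cable — we know both I and R_line directly.
The feed wire carries the full 7.38 A.
P_line = I² R_line = (7.380)² × 0.714 = 38.89 W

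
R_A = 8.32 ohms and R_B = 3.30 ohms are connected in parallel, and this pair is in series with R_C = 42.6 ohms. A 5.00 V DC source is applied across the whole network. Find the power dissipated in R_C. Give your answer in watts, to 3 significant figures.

0.527 W

First find R_p for the parallel pair, then treat R_p + R_C as a series loop.
R_p = (8.32×3.30)/(8.32+3.30) = 2.363 Ω
R_total = R_p + 42.6 = 2.363 + 42.6 = 44.96 Ω
I = V / R_total = 5.00 / 44.96 = 0.1112 A
R_C is the series element, so its power is I²R.
P_R_C = (0.1112)² × 42.6 = 0.5268 W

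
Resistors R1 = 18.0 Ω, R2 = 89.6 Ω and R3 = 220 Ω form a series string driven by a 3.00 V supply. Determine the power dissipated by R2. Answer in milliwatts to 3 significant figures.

Series elements share the same current, so find I first, then use P = I²R.
R_total = 18.0 + 89.6 + 220 = 327.6 Ω
I = V / R_total = 3.00 / 327.6 = 0.009158 A
P_R2 = I² × R2 = (0.009158)² × 89.6 = 0.007514 W

7.51 mW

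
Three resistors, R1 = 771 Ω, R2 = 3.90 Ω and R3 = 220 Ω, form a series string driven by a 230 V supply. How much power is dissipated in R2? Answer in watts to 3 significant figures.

0.208 W

The current is common to all series resistors; compute it, then apply P = I²R for the target.
R_total = 771 + 3.90 + 220 = 994.9 Ω
I = V / R_total = 230 / 994.9 = 0.2312 A
P_R2 = I² × R2 = (0.2312)² × 3.90 = 0.2084 W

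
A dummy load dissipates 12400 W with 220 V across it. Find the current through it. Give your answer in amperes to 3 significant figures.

56.4 A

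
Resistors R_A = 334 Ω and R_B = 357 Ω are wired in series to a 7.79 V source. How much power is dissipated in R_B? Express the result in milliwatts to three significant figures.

45.4 mW

Since the resistors are in series they all carry the loop current I = V/R_total; the power in any one is I²R.
R_total = 334 + 357 = 691.0 Ω
I = V / R_total = 7.79 / 691.0 = 0.01127 A
P_R_B = I² × R_B = (0.01127)² × 357 = 0.04537 W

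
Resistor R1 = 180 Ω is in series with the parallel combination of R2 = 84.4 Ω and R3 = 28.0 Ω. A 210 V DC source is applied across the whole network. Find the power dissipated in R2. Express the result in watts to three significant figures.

5.72 W

Collapse R2‖R3 to a single equivalent, reducing the network to two series elements.
R_p = (84.4×28.0)/(84.4+28.0) = 21.02 Ω
R_total = 180 + 21.02 = 201.0 Ω
I = V / R_total = 210 / 201.0 = 1.045 A
Voltage across the parallel pair: V_p = I × R_p = 1.045 × 21.02 = 21.96 V
With V_p across R2, its power is V_p²/R2.
P_R2 = (21.96)² / 84.4 = 5.716 W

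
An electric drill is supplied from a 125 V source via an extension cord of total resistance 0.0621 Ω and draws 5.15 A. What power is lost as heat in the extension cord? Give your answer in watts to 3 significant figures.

1.65 W

Line loss is just I²R for the cable — we know both I and R_line directly.
The extension cord carries the full 5.15 A.
P_line = I² R_line = (5.150)² × 0.0621 = 1.647 W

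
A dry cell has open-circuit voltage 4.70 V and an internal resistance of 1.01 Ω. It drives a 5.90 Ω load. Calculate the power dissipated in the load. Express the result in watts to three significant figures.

With r and R in series, I = ε/(r+R); the load dissipates I²R.
I = ε / (r + R) = 4.70 / (1.01 + 5.90) = 0.6802 A
P_load = I² R = (0.6802)² × 5.90 = 2.730 W

2.73 W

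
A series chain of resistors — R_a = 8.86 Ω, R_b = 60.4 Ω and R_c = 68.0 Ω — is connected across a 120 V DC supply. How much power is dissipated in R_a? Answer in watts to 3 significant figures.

Every series element carries the same I. Get I from the total resistance, then P = I² × R_a.
R_total = 8.86 + 60.4 + 68.0 = 137.3 Ω
I = V / R_total = 120 / 137.3 = 0.8743 A
P_R_a = I² × R_a = (0.8743)² × 8.86 = 6.772 W

6.77 W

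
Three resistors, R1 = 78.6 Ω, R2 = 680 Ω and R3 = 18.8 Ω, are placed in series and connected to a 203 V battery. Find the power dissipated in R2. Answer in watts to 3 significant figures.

Every series element carries the same I. Get I from the total resistance, then P = I² × R2.
R_total = 78.6 + 680 + 18.8 = 777.4 Ω
I = V / R_total = 203 / 777.4 = 0.2611 A
P_R2 = I² × R2 = (0.2611)² × 680 = 46.37 W

46.4 W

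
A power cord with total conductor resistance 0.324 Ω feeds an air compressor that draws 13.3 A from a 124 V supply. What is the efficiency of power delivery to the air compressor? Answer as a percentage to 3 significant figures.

The power cord carries the full 13.3 A.
P_line = I² R_line = (13.30)² × 0.324 = 57.31 W
P_source = V I = 124 × 13.30 = 1649 W; P_load = 1592 W
η = P_load / P_source = 1592 / 1649 = 0.9652

96.5 %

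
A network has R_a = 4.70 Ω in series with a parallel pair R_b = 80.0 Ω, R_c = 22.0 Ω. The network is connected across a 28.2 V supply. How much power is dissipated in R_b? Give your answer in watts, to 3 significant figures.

Reduce the parallel pair to R_p first; the network is then a simple series string.
R_p = (80.0×22.0)/(80.0+22.0) = 17.25 Ω
R_total = 4.70 + 17.25 = 21.95 Ω
I = V / R_total = 28.2 / 21.95 = 1.284 A
Voltage across the parallel pair: V_p = I × R_p = 1.284 × 17.25 = 22.16 V
R_b is across V_p, so use P = V²/R for that branch.
P_R_b = (22.16)² / 80.0 = 6.140 W

6.14 W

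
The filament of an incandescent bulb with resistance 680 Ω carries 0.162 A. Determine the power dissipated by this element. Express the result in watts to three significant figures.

17.8 W

With I and R stated, P = I²R applies in one step.
P = (0.1620 A)² × 680 Ω = 17.85 W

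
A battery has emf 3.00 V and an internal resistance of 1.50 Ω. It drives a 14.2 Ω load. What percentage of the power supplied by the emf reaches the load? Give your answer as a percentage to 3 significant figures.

Efficiency is P_load / P_total. With a series r and R sharing the same I, P = I²R for each, so η = R/(R+r).
η = R / (R + r) = 14.2 / (14.2 + 1.50) = 0.9045

90.4 %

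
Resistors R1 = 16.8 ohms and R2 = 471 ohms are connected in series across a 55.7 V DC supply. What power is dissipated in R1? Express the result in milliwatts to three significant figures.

219 mW

Series elements share the same current, so find I first, then use P = I²R.
R_total = 16.8 + 471 = 487.8 Ω
I = V / R_total = 55.7 / 487.8 = 0.1142 A
P_R1 = I² × R1 = (0.1142)² × 16.8 = 0.2190 W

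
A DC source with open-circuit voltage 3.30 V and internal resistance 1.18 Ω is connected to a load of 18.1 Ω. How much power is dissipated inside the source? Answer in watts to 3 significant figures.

r is in series with the load, so it carries the full circuit current — the loss in it is I²r.
I = ε / (r + R) = 3.30 / (1.18 + 18.1) = 0.1712 A
P_int = I² r = (0.1712)² × 1.18 = 0.03457 W

0.0346 W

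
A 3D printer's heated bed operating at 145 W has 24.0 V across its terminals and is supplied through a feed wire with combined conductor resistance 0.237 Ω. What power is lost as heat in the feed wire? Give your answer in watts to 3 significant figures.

Line loss is just I²R for the cable — we know both I and R_line directly.
I = P / V = 145 / 24.0 = 6.042 A through the feed wire.
P_line = I² R_line = (6.042)² × 0.237 = 8.651 W

8.65 W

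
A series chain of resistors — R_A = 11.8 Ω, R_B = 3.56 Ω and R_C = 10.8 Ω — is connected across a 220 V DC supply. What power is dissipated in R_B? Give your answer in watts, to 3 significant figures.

Series elements share the same current, so find I first, then use P = I²R.
R_total = 11.8 + 3.56 + 10.8 = 26.16 Ω
I = V / R_total = 220 / 26.16 = 8.410 A
P_R_B = I² × R_B = (8.410)² × 3.56 = 251.8 W

252 W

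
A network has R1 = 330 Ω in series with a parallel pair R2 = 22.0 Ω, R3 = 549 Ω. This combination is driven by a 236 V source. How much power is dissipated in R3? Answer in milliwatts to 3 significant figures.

Replace R2 and R3 with their parallel equivalent so the circuit becomes R1 in series with R_p.
R_p = (22.0×549)/(22.0+549) = 21.15 Ω
R_total = 330 + 21.15 = 351.2 Ω
I = V / R_total = 236 / 351.2 = 0.6721 A
Voltage across the parallel pair: V_p = I × R_p = 0.6721 × 21.15 = 14.22 V
With V_p across R3, its power is V_p²/R3.
P_R3 = (14.22)² / 549 = 0.3681 W

368 mW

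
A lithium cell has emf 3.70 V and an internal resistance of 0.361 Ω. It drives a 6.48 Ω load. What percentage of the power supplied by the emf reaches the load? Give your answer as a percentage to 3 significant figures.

η = P_load/(P_load+P_int) = I²R/(I²R+I²r) = R/(R+r) — the I² cancels for series elements.
η = R / (R + r) = 6.48 / (6.48 + 0.361) = 0.9472

94.7 %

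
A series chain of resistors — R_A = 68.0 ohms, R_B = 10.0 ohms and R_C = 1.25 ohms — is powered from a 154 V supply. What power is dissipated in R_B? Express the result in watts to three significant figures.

Series elements share the same current, so find I first, then use P = I²R.
R_total = 68.0 + 10.0 + 1.25 = 79.25 Ω
I = V / R_total = 154 / 79.25 = 1.943 A
P_R_B = I² × R_B = (1.943)² × 10.0 = 37.76 W

37.8 W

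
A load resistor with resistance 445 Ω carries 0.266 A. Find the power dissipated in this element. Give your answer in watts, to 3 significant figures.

31.5 W

The current through and the resistance of the element are both given; use P = I²R.
P = (0.2660 A)² × 445 Ω = 31.49 W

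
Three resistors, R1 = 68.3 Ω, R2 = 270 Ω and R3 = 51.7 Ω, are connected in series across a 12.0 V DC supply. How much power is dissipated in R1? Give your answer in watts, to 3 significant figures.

The current is common to all series resistors; compute it, then apply P = I²R for the target.
R_total = 68.3 + 270 + 51.7 = 390.0 Ω
I = V / R_total = 12.0 / 390.0 = 0.03077 A
P_R1 = I² × R1 = (0.03077)² × 68.3 = 0.06466 W

0.0647 W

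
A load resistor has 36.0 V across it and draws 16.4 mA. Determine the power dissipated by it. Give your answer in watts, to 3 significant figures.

Since both terminal voltage and current are stated, P = V I gives the power in one step.
P = 36.0 V × 0.01640 A = 0.5904 W

0.590 W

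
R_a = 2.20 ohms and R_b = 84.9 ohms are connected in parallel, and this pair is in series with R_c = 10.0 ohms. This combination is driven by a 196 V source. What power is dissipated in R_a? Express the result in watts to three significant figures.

544 W

Collapse the R_a‖R_b pair into one equivalent R_p; then R_p and R_c form a series string.
R_p = (2.20×84.9)/(2.20+84.9) = 2.144 Ω
R_total = R_p + 10.0 = 2.144 + 10.0 = 12.14 Ω
I = V / R_total = 196 / 12.14 = 16.14 A
Voltage across the parallel pair: V_p = I × R_p = 16.14 × 2.144 = 34.61 V
R_a has V_p across it, so P = V_p²/R_a.
P_R_a = (34.61)² / 2.20 = 544.5 W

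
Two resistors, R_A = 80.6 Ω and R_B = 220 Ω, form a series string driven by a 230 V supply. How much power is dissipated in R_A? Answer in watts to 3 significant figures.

47.2 W

Since the resistors are in series they all carry the loop current I = V/R_total; the power in any one is I²R.
R_total = 80.6 + 220 = 300.6 Ω
I = V / R_total = 230 / 300.6 = 0.7651 A
P_R_A = I² × R_A = (0.7651)² × 80.6 = 47.19 W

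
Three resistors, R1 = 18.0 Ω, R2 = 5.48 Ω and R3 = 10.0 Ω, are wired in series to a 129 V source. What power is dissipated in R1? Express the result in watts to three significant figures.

Since the resistors are in series they all carry the loop current I = V/R_total; the power in any one is I²R.
R_total = 18.0 + 5.48 + 10.0 = 33.48 Ω
I = V / R_total = 129 / 33.48 = 3.853 A
P_R1 = I² × R1 = (3.853)² × 18.0 = 267.2 W

267 W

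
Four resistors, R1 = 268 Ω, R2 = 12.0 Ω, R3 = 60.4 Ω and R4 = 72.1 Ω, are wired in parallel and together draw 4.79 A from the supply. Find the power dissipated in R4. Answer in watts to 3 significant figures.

23.1 W

We need the common branch voltage; get it from I_total × R_eq, then P = V²/R for the branch.
1/R_eq = 1/268 + 1/12.0 + 1/60.4 + 1/72.1 ⇒ R_eq = 8.511 Ω
V = I_total × R_eq = 4.790 × 8.511 = 40.77 V
P_R4 = V² / R4 = (40.77)² / 72.1 = 23.05 W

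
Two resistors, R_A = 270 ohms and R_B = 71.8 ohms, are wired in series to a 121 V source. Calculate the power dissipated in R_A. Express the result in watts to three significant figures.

In a series string the same current flows through every resistor — find that current, then P = I²R for the one we want.
R_total = 270 + 71.8 = 341.8 Ω
I = V / R_total = 121 / 341.8 = 0.3540 A
P_R_A = I² × R_A = (0.3540)² × 270 = 33.84 W

33.8 W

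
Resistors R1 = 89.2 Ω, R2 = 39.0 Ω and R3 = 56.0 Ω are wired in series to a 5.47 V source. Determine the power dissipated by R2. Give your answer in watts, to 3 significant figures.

Since the resistors are in series they all carry the loop current I = V/R_total; the power in any one is I²R.
R_total = 89.2 + 39.0 + 56.0 = 184.2 Ω
I = V / R_total = 5.47 / 184.2 = 0.02970 A
P_R2 = I² × R2 = (0.02970)² × 39.0 = 0.03439 W

0.0344 W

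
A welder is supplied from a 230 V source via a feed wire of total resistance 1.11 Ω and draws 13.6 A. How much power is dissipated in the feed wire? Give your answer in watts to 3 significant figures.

205 W

The feed wire and load are in series, so the same current flows in both; the loss is I²R_line.
The feed wire carries the full 13.6 A.
P_line = I² R_line = (13.60)² × 1.11 = 205.3 W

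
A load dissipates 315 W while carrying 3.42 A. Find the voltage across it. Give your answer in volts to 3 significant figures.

92.1 V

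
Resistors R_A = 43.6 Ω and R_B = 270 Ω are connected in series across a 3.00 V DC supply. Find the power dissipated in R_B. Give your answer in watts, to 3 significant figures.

0.0247 W

Since the resistors are in series they all carry the loop current I = V/R_total; the power in any one is I²R.
R_total = 43.6 + 270 = 313.6 Ω
I = V / R_total = 3.00 / 313.6 = 0.009566 A
P_R_B = I² × R_B = (0.009566)² × 270 = 0.02471 W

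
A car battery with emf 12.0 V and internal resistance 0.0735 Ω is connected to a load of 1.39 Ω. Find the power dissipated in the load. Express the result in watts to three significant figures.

93.5 W

Load and internal resistance form a series loop — compute the loop current, then the load power via I²R.
I = ε / (r + R) = 12.0 / (0.0735 + 1.39) = 8.200 A
P_load = I² R = (8.200)² × 1.39 = 93.45 W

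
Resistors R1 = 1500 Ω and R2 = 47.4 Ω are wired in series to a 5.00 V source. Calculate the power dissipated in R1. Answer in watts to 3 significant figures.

In a series string the same current flows through every resistor — find that current, then P = I²R for the one we want.
R_total = 1500 + 47.4 = 1547 Ω
I = V / R_total = 5.00 / 1547 = 0.003231 A
P_R1 = I² × R1 = (0.003231)² × 1500 = 0.01566 W

0.0157 W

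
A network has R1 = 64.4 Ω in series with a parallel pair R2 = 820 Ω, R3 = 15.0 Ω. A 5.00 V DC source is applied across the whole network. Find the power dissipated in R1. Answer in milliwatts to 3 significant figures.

Reduce the parallel pair to R_p first; the network is then a simple series string.
R_p = (820×15.0)/(820+15.0) = 14.73 Ω
R_total = 64.4 + 14.73 = 79.13 Ω
I = V / R_total = 5.00 / 79.13 = 0.06319 A
The full supply current passes through R1: P = I²R.
P_R1 = (0.06319)² × 64.4 = 0.2571 W

257 mW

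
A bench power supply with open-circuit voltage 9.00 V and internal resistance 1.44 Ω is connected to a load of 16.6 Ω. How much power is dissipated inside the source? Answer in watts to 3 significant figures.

The internal resistance carries the same current as the load; P_int = I²r.
I = ε / (r + R) = 9.00 / (1.44 + 16.6) = 0.4989 A
P_int = I² r = (0.4989)² × 1.44 = 0.3584 W

0.358 W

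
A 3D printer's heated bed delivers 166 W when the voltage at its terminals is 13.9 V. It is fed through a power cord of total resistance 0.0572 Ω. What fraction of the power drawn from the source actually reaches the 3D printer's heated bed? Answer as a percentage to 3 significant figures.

95.3 %

I = P / V = 166 / 13.9 = 11.94 A through the power cord.
P_line = I² R_line = (11.94)² × 0.0572 = 8.158 W
P_source = P_load + P_line = 166.0 + 8.158 = 174.2 W
η = P_load / P_source = 166.0 / 174.2 = 0.9532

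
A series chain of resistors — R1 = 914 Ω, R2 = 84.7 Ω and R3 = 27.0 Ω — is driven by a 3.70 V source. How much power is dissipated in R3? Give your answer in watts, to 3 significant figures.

Series elements share the same current, so find I first, then use P = I²R.
R_total = 914 + 84.7 + 27.0 = 1026 Ω
I = V / R_total = 3.70 / 1026 = 0.003607 A
P_R3 = I² × R3 = (0.003607)² × 27.0 = 0.0003513 W

0.000351 W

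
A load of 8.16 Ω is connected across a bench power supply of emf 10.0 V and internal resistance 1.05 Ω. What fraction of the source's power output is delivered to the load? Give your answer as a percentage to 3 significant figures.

88.6 %

Efficiency is P_load / P_total. With a series r and R sharing the same I, P = I²R for each, so η = R/(R+r).
η = R / (R + r) = 8.16 / (8.16 + 1.05) = 0.8860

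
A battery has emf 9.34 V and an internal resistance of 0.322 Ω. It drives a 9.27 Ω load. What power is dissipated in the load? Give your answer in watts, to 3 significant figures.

8.79 W

Load and internal resistance form a series loop — compute the loop current, then the load power via I²R.
I = ε / (r + R) = 9.34 / (0.322 + 9.27) = 0.9737 A
P_load = I² R = (0.9737)² × 9.27 = 8.789 W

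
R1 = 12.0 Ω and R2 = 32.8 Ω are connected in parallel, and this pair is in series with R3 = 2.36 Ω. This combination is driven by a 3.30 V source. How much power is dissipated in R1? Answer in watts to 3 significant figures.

0.564 W

First find R_p for the parallel pair, then treat R_p + R3 as a series loop.
R_p = (12.0×32.8)/(12.0+32.8) = 8.786 Ω
R_total = R_p + 2.36 = 8.786 + 2.36 = 11.15 Ω
I = V / R_total = 3.30 / 11.15 = 0.2961 A
Voltage across the parallel pair: V_p = I × R_p = 0.2961 × 8.786 = 2.601 V
Use P = V²/R for R1 with V = V_p.
P_R1 = (2.601)² / 12.0 = 0.5639 W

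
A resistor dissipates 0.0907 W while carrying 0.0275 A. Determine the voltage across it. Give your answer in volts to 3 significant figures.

3.30 V

Inverting the appropriate power form: V = P / I.
V = 0.0907 / 0.02750 = 3.298 V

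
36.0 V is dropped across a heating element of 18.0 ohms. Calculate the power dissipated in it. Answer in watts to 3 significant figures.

V and R are stated; P = V²/R avoids computing the current.
P = (36.0 V)² / 18.0 Ω = 72.00 W

72.0 W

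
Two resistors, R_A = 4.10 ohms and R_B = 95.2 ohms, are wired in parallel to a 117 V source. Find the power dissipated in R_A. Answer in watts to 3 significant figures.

3340 W

Every branch has 117 V across it, so for R_A the power is simply V²/R.
P_R_A = V² / R_A = (117)² / 4.10 Ω = 3339 W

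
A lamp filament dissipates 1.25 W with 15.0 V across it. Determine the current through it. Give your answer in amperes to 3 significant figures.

0.0833 A

From P = V I = I²R = V²/R, with the two given quantities we get I = P / V.
I = 1.25 / 15.0 = 0.08333 A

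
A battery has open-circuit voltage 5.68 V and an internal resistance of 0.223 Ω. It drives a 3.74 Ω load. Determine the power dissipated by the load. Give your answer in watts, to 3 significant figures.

7.68 W

With r and R in series, I = ε/(r+R); the load dissipates I²R.
I = ε / (r + R) = 5.68 / (0.223 + 3.74) = 1.433 A
P_load = I² R = (1.433)² × 3.74 = 7.683 W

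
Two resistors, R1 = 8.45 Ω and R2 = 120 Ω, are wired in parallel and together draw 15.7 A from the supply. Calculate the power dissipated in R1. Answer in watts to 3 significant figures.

Parallel branches share V, not I — compute V via R_eq, then use V²/R for the target branch.
1/R_eq = 1/8.45 + 1/120 ⇒ R_eq = 7.894 Ω
V = I_total × R_eq = 15.70 × 7.894 = 123.9 V
P_R1 = V² / R1 = (123.9)² / 8.45 = 1818 W

1820 W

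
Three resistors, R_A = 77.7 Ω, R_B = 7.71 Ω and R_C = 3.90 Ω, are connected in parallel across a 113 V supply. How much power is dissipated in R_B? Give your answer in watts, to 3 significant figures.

Parallel branches share the same voltage; P = V²/R gives the branch power in one step.
P_R_B = V² / R_B = (113)² / 7.71 Ω = 1656 W

1660 W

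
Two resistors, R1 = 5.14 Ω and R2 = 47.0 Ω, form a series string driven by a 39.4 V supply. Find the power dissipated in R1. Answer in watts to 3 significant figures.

The current is common to all series resistors; compute it, then apply P = I²R for the target.
R_total = 5.14 + 47.0 = 52.14 Ω
I = V / R_total = 39.4 / 52.14 = 0.7557 A
P_R1 = I² × R1 = (0.7557)² × 5.14 = 2.935 W

2.94 W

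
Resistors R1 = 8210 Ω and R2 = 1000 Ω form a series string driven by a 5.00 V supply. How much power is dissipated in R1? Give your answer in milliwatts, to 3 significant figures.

Since the resistors are in series they all carry the loop current I = V/R_total; the power in any one is I²R.
R_total = 8210 + 1000 = 9210 Ω
I = V / R_total = 5.00 / 9210 = 0.0005429 A
P_R1 = I² × R1 = (0.0005429)² × 8210 = 0.002420 W

2.42 mW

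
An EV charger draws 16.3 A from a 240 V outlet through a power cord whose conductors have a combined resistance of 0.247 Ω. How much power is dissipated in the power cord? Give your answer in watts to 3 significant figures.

Only the current and the line resistance are needed for the I²R loss.
The power cord carries the full 16.3 A.
P_line = I² R_line = (16.30)² × 0.247 = 65.63 W

65.6 W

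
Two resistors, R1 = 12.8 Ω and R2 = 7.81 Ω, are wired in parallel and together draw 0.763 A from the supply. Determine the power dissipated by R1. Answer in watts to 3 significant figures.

Only the total current is stated, so first find the parallel equivalent to get the voltage across the combination.
1/R_eq = 1/12.8 + 1/7.81 ⇒ R_eq = 4.850 Ω
V = I_total × R_eq = 0.7630 × 4.850 = 3.701 V
P_R1 = V² / R1 = (3.701)² / 12.8 = 1.070 W

1.07 W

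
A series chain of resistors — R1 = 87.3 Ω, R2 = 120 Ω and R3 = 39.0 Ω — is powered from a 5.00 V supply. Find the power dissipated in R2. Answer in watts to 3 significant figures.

The current is common to all series resistors; compute it, then apply P = I²R for the target.
R_total = 87.3 + 120 + 39.0 = 246.3 Ω
I = V / R_total = 5.00 / 246.3 = 0.02030 A
P_R2 = I² × R2 = (0.02030)² × 120 = 0.04945 W

0.0495 W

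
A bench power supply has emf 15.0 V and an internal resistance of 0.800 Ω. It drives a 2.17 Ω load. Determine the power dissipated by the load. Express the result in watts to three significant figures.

The internal resistance and the load are in series, so the same I flows through both; get I from ε/(r+R), then I²R for the load.
I = ε / (r + R) = 15.0 / (0.800 + 2.17) = 5.051 A
P_load = I² R = (5.051)² × 2.17 = 55.35 W

55.4 W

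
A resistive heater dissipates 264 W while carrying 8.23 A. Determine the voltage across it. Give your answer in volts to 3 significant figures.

32.1 V

The two known quantities fix the third via V = P / I.
V = 264 / 8.230 = 32.08 V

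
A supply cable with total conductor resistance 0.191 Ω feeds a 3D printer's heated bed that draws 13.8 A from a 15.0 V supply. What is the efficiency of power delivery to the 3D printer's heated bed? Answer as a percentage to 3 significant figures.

82.4 %

The supply cable carries the full 13.8 A.
P_line = I² R_line = (13.80)² × 0.191 = 36.37 W
P_source = V I = 15.0 × 13.80 = 207.0 W; P_load = 170.6 W
η = P_load / P_source = 170.6 / 207.0 = 0.8243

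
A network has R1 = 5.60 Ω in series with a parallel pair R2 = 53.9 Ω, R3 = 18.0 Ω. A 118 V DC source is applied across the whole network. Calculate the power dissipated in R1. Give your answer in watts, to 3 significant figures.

First combine the parallel branches into one equivalent R_p, then R1 + R_p is a series pair.
R_p = (53.9×18.0)/(53.9+18.0) = 13.49 Ω
R_total = 5.60 + 13.49 = 19.09 Ω
I = V / R_total = 118 / 19.09 = 6.180 A
All the current flows through R1; use P = I²R.
P_R1 = (6.180)² × 5.60 = 213.9 W

214 W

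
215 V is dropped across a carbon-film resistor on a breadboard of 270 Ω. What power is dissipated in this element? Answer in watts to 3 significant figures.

171 W

We know the drop across the element and its resistance — P = V²/R, one step.
P = (215 V)² / 270 Ω = 171.2 W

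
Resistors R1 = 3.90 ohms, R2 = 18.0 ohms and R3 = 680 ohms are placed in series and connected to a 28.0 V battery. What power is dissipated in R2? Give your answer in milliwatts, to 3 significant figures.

28.6 mW

The current is common to all series resistors; compute it, then apply P = I²R for the target.
R_total = 3.90 + 18.0 + 680 = 701.9 Ω
I = V / R_total = 28.0 / 701.9 = 0.03989 A
P_R2 = I² × R2 = (0.03989)² × 18.0 = 0.02864 W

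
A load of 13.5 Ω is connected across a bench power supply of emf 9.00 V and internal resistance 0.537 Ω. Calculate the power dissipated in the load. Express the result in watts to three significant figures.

Find the circuit current first, then P = I²R for the load (series elements share I).
I = ε / (r + R) = 9.00 / (0.537 + 13.5) = 0.6412 A
P_load = I² R = (0.6412)² × 13.5 = 5.550 W

5.55 W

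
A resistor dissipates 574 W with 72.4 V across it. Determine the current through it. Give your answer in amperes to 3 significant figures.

7.93 A

Rearranging the power relation for the two known quantities gives I = P / V.
I = 574 / 72.4 = 7.928 A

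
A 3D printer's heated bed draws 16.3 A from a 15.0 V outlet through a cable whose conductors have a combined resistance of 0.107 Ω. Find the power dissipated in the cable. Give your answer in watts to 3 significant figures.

28.4 W

The cable is a series resistance carrying the load current; its dissipation is I²R_line.
The cable carries the full 16.3 A.
P_line = I² R_line = (16.30)² × 0.107 = 28.43 W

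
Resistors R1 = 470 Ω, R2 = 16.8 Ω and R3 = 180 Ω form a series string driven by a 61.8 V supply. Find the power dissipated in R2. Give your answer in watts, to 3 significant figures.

0.144 W

Every series element carries the same I. Get I from the total resistance, then P = I² × R2.
R_total = 470 + 16.8 + 180 = 666.8 Ω
I = V / R_total = 61.8 / 666.8 = 0.09268 A
P_R2 = I² × R2 = (0.09268)² × 16.8 = 0.1443 W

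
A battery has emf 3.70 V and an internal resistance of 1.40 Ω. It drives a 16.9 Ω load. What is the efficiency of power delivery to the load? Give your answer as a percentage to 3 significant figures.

92.3 %

The source delivers εI, of which I²R reaches the load and I²r is lost; since I is common, η = R/(R+r).
η = R / (R + r) = 16.9 / (16.9 + 1.40) = 0.9235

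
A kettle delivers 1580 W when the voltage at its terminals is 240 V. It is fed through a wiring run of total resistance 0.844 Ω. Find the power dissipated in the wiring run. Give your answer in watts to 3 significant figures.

Only the current and the line resistance are needed for the I²R loss.
I = P / V = 1580 / 240 = 6.583 A through the wiring run.
P_line = I² R_line = (6.583)² × 0.844 = 36.58 W

36.6 W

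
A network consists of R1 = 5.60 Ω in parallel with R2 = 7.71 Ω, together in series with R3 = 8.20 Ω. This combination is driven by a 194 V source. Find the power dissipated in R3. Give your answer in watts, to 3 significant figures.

Reduce the parallel combination to a single R_p; the circuit then becomes R_p in series with the remaining resistor.
R_p = (5.60×7.71)/(5.60+7.71) = 3.244 Ω
R_total = R_p + 8.20 = 3.244 + 8.20 = 11.44 Ω
I = V / R_total = 194 / 11.44 = 16.95 A
R3 carries the full series current, so P = I²R.
P_R3 = (16.95)² × 8.20 = 2357 W

2360 W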